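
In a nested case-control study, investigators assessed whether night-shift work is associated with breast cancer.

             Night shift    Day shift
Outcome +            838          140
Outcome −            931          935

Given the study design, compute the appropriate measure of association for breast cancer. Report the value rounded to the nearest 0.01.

Reading the table with exposure as columns: a = 838 (Night shift, case), b = 931 (Night shift, non-case), c = 140 (Day shift, case), d = 935.
This is a nested case-control study: participants were sampled on outcome status, so risks in the source population cannot be estimated directly — relative risk is not valid here. The odds ratio is the appropriate measure.
OR = (a·d)/(b·c) = (838 × 935) / (931 × 140) = 783530 / 130340 = 6.01143

6.01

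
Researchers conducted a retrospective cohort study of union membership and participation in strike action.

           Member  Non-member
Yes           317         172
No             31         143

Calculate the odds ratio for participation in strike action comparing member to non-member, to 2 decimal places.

8.50

Reading the table with exposure as columns: a = 317 (Member, case), b = 31 (Member, non-case), c = 172 (Non-member, case), d = 143.
OR = (a·d)/(b·c) = (317 × 143) / (31 × 172) = 45331 / 5332 = 8.50169
The odds of participation in strike action are about 8.50 times as high in the member group.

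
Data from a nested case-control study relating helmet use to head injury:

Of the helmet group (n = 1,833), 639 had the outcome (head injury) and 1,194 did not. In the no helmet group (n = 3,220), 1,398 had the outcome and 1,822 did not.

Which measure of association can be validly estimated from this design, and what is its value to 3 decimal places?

From the description: a = 639, b = 1194, c = 1398, d = 1822.
This is a nested case-control study: participants were sampled on outcome status, so risks in the source population cannot be estimated directly — relative risk is not valid here. The odds ratio is the appropriate measure.
OR = (a·d)/(b·c) = (639 × 1822) / (1194 × 1398) = 1164258 / 1669212 = 0.69749

0.697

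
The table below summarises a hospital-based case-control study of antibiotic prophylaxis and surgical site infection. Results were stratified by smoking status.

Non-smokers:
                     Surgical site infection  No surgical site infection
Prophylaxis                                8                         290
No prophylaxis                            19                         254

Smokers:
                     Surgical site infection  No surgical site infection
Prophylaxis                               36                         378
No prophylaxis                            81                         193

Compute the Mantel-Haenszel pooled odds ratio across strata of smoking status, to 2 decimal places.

0.25

OR_MH = Σ(aᵢdᵢ/nᵢ) / Σ(bᵢcᵢ/nᵢ), where nᵢ is the stratum total.
Stratum 1 (Non-smokers): n = 571; a·d/n = 8·254/571 = 3.5587; b·c/n = 290·19/571 = 9.6497
Stratum 2 (Smokers): n = 688; a·d/n = 36·193/688 = 10.0988; b·c/n = 378·81/688 = 44.5029
OR_MH = (3.5587 + 10.0988) / (9.6497 + 44.5029) = 13.6575 / 54.1526 = 0.25220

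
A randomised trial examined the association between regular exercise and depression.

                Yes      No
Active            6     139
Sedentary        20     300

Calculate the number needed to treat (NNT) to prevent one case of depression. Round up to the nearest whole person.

48

Risk in treated group = 6/145 = 0.04138; risk in control = 20/320 = 0.06250.
Absolute risk reduction = 0.06250 − 0.04138 = 0.02112
NNT = 1 / ARR = 1 / 0.02112 = 47.347 → round up → 48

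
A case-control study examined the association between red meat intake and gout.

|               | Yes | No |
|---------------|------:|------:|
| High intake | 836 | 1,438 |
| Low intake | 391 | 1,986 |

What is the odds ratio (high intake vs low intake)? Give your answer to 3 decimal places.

Cells: a = 836, b = 1438, c = 391, d = 1986.
OR = (a·d)/(b·c) = (836 × 1986) / (1438 × 391) = 1660296 / 562258 = 2.95291
The odds of gout are about 2.95 times as high in the high intake group.

2.953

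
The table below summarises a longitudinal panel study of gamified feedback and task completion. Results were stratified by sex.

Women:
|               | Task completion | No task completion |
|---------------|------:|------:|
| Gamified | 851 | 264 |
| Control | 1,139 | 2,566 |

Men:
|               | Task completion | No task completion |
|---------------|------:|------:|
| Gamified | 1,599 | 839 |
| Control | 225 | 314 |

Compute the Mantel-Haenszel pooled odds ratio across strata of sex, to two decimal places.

OR_MH = Σ(aᵢdᵢ/nᵢ) / Σ(bᵢcᵢ/nᵢ), where nᵢ is the stratum total.
Stratum 1 (Women): n = 4820; a·d/n = 851·2566/4820 = 453.0427; b·c/n = 264·1139/4820 = 62.3851
Stratum 2 (Men): n = 2977; a·d/n = 1599·314/2977 = 168.6550; b·c/n = 839·225/2977 = 63.4112
OR_MH = (453.0427 + 168.6550) / (62.3851 + 63.4112) = 621.6978 / 125.7962 = 4.94210

4.94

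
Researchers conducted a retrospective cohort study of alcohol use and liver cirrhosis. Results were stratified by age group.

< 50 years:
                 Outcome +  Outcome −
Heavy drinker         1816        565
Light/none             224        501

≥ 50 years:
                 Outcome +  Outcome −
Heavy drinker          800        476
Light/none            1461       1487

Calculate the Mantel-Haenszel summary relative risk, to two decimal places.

1.60

RR_MH = Σ(aᵢ·n₀ᵢ/nᵢ) / Σ(cᵢ·n₁ᵢ/nᵢ), with n₁ᵢ = aᵢ+bᵢ (exposed), n₀ᵢ = cᵢ+dᵢ (unexposed), nᵢ = n₁ᵢ+n₀ᵢ.
Stratum 1 (< 50 years): n₁ = 2381, n₀ = 725, n = 3106; a·n₀/n = 1816·725/3106 = 423.8892; c·n₁/n = 224·2381/3106 = 171.7141
Stratum 2 (≥ 50 years): n₁ = 1276, n₀ = 2948, n = 4224; a·n₀/n = 800·2948/4224 = 558.3333; c·n₁/n = 1461·1276/4224 = 441.3438
RR_MH = (423.8892 + 558.3333) / (171.7141 + 441.3438) = 982.2226 / 613.0579 = 1.60217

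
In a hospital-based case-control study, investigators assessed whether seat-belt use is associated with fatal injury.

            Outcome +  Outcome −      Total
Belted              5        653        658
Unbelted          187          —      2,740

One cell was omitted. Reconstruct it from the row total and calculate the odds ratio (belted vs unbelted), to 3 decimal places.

The missing cell is in the unexposed row: 2740 − 187 = 2553.
So a = 5, b = 653, c = 187, d = 2553.
OR = (a·d)/(b·c) = (5 × 2553) / (653 × 187) = 12765 / 122111 = 0.10454

0.105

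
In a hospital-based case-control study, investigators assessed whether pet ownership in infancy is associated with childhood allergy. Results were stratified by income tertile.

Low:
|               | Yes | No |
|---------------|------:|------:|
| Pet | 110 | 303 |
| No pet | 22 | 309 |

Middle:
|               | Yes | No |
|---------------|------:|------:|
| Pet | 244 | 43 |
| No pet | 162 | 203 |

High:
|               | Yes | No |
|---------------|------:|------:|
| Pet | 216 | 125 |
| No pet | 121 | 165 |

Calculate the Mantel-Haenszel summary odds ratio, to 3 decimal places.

OR_MH = Σ(aᵢdᵢ/nᵢ) / Σ(bᵢcᵢ/nᵢ), where nᵢ is the stratum total.
Stratum 1 (Low): n = 744; a·d/n = 110·309/744 = 45.6855; b·c/n = 303·22/744 = 8.9597
Stratum 2 (Middle): n = 652; a·d/n = 244·203/652 = 75.9693; b·c/n = 43·162/652 = 10.6840
Stratum 3 (High): n = 627; a·d/n = 216·165/627 = 56.8421; b·c/n = 125·121/627 = 24.1228
OR_MH = (45.6855 + 75.9693 + 56.8421) / (8.9597 + 10.6840 + 24.1228) = 178.4969 / 43.7665 = 4.07839

4.078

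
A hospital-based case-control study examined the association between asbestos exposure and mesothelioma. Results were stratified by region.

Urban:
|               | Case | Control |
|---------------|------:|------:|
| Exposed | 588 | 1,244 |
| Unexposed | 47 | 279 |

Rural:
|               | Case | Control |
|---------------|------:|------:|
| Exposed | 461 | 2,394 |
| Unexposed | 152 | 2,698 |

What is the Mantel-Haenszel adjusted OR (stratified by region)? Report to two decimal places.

3.24

OR_MH = Σ(aᵢdᵢ/nᵢ) / Σ(bᵢcᵢ/nᵢ), where nᵢ is the stratum total.
Stratum 1 (Urban): n = 2158; a·d/n = 588·279/2158 = 76.0204; b·c/n = 1244·47/2158 = 27.0936
Stratum 2 (Rural): n = 5705; a·d/n = 461·2698/5705 = 218.0154; b·c/n = 2394·152/5705 = 63.7840
OR_MH = (76.0204 + 218.0154) / (27.0936 + 63.7840) = 294.0358 / 90.8777 = 3.23551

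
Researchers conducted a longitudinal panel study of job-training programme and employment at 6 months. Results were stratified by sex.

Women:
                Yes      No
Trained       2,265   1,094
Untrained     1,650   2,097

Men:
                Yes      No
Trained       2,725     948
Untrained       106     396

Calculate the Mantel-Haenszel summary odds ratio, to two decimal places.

3.33

OR_MH = Σ(aᵢdᵢ/nᵢ) / Σ(bᵢcᵢ/nᵢ), where nᵢ is the stratum total.
Stratum 1 (Women): n = 7106; a·d/n = 2265·2097/7106 = 668.4077; b·c/n = 1094·1650/7106 = 254.0248
Stratum 2 (Men): n = 4175; a·d/n = 2725·396/4175 = 258.4671; b·c/n = 948·106/4175 = 24.0690
OR_MH = (668.4077 + 258.4671) / (254.0248 + 24.0690) = 926.8747 / 278.0937 = 3.33296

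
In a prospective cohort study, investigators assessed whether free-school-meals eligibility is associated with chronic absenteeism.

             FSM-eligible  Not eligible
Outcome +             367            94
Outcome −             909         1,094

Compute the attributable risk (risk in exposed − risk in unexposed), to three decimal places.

0.208

Reading the table with exposure as columns: a = 367 (FSM-eligible, case), b = 909 (FSM-eligible, non-case), c = 94 (Not eligible, case), d = 1094.
Risk in exposed = 367/1276 = 0.287618; risk in unexposed = 94/1188 = 0.079125.
Risk difference = 0.287618 − 0.079125 = 0.208493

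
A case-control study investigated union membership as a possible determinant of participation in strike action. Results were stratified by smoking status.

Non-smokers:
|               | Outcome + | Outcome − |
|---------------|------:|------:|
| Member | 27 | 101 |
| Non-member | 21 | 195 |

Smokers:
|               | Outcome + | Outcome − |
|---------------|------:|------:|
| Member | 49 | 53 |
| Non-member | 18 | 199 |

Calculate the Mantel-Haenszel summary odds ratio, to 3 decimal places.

5.010

OR_MH = Σ(aᵢdᵢ/nᵢ) / Σ(bᵢcᵢ/nᵢ), where nᵢ is the stratum total.
Stratum 1 (Non-smokers): n = 344; a·d/n = 27·195/344 = 15.3052; b·c/n = 101·21/344 = 6.1657
Stratum 2 (Smokers): n = 319; a·d/n = 49·199/319 = 30.5674; b·c/n = 53·18/319 = 2.9906
OR_MH = (15.3052 + 30.5674) / (6.1657 + 2.9906) = 45.8726 / 9.1563 = 5.00996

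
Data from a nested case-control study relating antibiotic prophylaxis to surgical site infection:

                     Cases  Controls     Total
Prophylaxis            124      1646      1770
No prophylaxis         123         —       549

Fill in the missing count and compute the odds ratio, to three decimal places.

The missing cell is in the unexposed row: 549 − 123 = 426.
So a = 124, b = 1646, c = 123, d = 426.
OR = (a·d)/(b·c) = (124 × 426) / (1646 × 123) = 52824 / 202458 = 0.26091

0.261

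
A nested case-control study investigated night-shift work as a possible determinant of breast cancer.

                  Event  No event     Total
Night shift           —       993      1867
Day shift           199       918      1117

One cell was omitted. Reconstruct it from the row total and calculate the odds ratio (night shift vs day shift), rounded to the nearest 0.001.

The missing cell is in the exposed row: 1867 − 993 = 874.
So a = 874, b = 993, c = 199, d = 918.
OR = (a·d)/(b·c) = (874 × 918) / (993 × 199) = 802332 / 197607 = 4.06024

4.060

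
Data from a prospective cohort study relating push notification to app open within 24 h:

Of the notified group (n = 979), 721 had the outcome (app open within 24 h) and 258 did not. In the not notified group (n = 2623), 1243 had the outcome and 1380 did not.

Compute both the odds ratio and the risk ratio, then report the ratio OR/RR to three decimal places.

1.996

From the description: a = 721, b = 258, c = 1243, d = 1380.
OR = (721·1380)/(258·1243) = 994980/320694 = 3.10258
Risk in exposed = 721/979 = 0.73647; risk in unexposed = 1243/2623 = 0.47388; RR = 1.55410
OR/RR = 3.10258 / 1.55410 = 1.99638
The outcome is not rare, so the OR lies further from 1 than the RR.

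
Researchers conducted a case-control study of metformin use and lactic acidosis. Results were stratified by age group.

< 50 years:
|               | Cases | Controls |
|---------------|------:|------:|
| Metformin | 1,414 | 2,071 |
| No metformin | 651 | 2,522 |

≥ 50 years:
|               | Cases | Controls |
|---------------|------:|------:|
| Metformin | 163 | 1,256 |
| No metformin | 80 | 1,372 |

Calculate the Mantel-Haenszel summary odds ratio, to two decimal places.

OR_MH = Σ(aᵢdᵢ/nᵢ) / Σ(bᵢcᵢ/nᵢ), where nᵢ is the stratum total.
Stratum 1 (< 50 years): n = 6658; a·d/n = 1414·2522/6658 = 535.6125; b·c/n = 2071·651/6658 = 202.4964
Stratum 2 (≥ 50 years): n = 2871; a·d/n = 163·1372/2871 = 77.8948; b·c/n = 1256·80/2871 = 34.9983
OR_MH = (535.6125 + 77.8948) / (202.4964 + 34.9983) = 613.5073 / 237.4947 = 2.58325

2.58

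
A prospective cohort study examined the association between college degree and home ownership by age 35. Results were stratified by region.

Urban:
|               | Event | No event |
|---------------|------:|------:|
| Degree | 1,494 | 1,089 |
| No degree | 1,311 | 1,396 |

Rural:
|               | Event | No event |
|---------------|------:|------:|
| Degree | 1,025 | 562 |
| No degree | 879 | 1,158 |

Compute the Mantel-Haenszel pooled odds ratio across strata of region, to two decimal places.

OR_MH = Σ(aᵢdᵢ/nᵢ) / Σ(bᵢcᵢ/nᵢ), where nᵢ is the stratum total.
Stratum 1 (Urban): n = 5290; a·d/n = 1494·1396/5290 = 394.2578; b·c/n = 1089·1311/5290 = 269.8826
Stratum 2 (Rural): n = 3624; a·d/n = 1025·1158/3624 = 327.5248; b·c/n = 562·879/3624 = 136.3129
OR_MH = (394.2578 + 327.5248) / (269.8826 + 136.3129) = 721.7827 / 406.1955 = 1.77693

1.78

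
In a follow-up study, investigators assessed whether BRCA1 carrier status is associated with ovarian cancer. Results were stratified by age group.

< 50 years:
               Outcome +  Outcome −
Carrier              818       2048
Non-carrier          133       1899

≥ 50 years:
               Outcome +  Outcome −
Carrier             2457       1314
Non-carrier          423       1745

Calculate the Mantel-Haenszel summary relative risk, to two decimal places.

RR_MH = Σ(aᵢ·n₀ᵢ/nᵢ) / Σ(cᵢ·n₁ᵢ/nᵢ), with n₁ᵢ = aᵢ+bᵢ (exposed), n₀ᵢ = cᵢ+dᵢ (unexposed), nᵢ = n₁ᵢ+n₀ᵢ.
Stratum 1 (< 50 years): n₁ = 2866, n₀ = 2032, n = 4898; a·n₀/n = 818·2032/4898 = 339.3581; c·n₁/n = 133·2866/4898 = 77.8232
Stratum 2 (≥ 50 years): n₁ = 3771, n₀ = 2168, n = 5939; a·n₀/n = 2457·2168/5939 = 896.9146; c·n₁/n = 423·3771/5939 = 268.5861
RR_MH = (339.3581 + 896.9146) / (77.8232 + 268.5861) = 1236.2727 / 346.4093 = 3.56882

3.57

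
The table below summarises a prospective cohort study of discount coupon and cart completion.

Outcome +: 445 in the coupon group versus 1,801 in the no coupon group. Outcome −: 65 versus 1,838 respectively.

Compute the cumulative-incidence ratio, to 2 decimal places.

From the description: a = 445, b = 65, c = 1801, d = 1838.
Risk in exposed = 445/510 = 0.87255; risk in unexposed = 1801/3639 = 0.49492.
RR = 0.87255 / 0.49492 = 1.76302
The risk among the exposed is 1.76 times that among the unexposed.

1.76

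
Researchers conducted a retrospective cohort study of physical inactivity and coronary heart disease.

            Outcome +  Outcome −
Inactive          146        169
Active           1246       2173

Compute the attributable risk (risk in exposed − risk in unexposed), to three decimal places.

Cells: a = 146, b = 169, c = 1246, d = 2173.
Risk in exposed = 146/315 = 0.463492; risk in unexposed = 1246/3419 = 0.364434.
Risk difference = 0.463492 − 0.364434 = 0.099058

0.099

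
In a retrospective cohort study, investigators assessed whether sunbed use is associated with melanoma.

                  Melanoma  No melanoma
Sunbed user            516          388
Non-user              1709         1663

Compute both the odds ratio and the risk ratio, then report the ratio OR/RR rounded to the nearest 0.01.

Cells: a = 516, b = 388, c = 1709, d = 1663.
OR = (516·1663)/(388·1709) = 858108/663092 = 1.29410
Risk in exposed = 516/904 = 0.57080; risk in unexposed = 1709/3372 = 0.50682; RR = 1.12623
OR/RR = 1.29410 / 1.12623 = 1.14906
The outcome is not rare, so the OR lies further from 1 than the RR.

1.15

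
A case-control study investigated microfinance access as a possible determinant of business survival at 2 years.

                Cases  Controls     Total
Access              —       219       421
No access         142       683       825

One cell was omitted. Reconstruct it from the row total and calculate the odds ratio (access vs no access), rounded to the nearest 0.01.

The missing cell is in the exposed row: 421 − 219 = 202.
So a = 202, b = 219, c = 142, d = 683.
OR = (a·d)/(b·c) = (202 × 683) / (219 × 142) = 137966 / 31098 = 4.43649

4.44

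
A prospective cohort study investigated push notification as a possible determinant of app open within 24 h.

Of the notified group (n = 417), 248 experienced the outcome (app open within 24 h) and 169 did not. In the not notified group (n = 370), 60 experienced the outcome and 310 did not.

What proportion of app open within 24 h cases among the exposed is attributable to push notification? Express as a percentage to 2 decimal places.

72.73

From the description: a = 248, b = 169, c = 60, d = 310.
Risk in exposed = 248/417 = 0.59472; risk in unexposed = 60/370 = 0.16216.
RR = 0.59472/0.16216 = 3.66747
AR% = (RR − 1)/RR × 100 = (3.66747 − 1)/3.66747 × 100 = 72.7332%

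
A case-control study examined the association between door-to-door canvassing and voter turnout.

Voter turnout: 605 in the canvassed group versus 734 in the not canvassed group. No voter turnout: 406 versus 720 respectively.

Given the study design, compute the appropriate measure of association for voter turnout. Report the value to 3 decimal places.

From the description: a = 605, b = 406, c = 734, d = 720.
This is a case-control study: participants were sampled on outcome status, so risks in the source population cannot be estimated directly — relative risk is not valid here. The odds ratio is the appropriate measure.
OR = (a·d)/(b·c) = (605 × 720) / (406 × 734) = 435600 / 298004 = 1.46173

1.462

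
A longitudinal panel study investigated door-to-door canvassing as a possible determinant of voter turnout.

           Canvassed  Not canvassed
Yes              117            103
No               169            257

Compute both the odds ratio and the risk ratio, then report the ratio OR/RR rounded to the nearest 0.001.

Reading the table with exposure as columns: a = 117 (Canvassed, case), b = 169 (Canvassed, non-case), c = 103 (Not canvassed, case), d = 257.
OR = (117·257)/(169·103) = 30069/17407 = 1.72741
Risk in exposed = 117/286 = 0.40909; risk in unexposed = 103/360 = 0.28611; RR = 1.42983
OR/RR = 1.72741 / 1.42983 = 1.20812
The outcome is not rare, so the OR lies further from 1 than the RR.

1.208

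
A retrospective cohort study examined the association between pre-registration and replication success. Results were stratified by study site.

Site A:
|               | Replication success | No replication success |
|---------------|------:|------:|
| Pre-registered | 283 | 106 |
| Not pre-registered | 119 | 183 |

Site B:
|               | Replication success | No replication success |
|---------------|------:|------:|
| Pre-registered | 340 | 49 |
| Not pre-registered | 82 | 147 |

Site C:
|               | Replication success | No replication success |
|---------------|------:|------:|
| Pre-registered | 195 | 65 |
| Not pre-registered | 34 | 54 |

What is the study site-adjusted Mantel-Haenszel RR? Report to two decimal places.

2.08

RR_MH = Σ(aᵢ·n₀ᵢ/nᵢ) / Σ(cᵢ·n₁ᵢ/nᵢ), with n₁ᵢ = aᵢ+bᵢ (exposed), n₀ᵢ = cᵢ+dᵢ (unexposed), nᵢ = n₁ᵢ+n₀ᵢ.
Stratum 1 (Site A): n₁ = 389, n₀ = 302, n = 691; a·n₀/n = 283·302/691 = 123.6845; c·n₁/n = 119·389/691 = 66.9913
Stratum 2 (Site B): n₁ = 389, n₀ = 229, n = 618; a·n₀/n = 340·229/618 = 125.9871; c·n₁/n = 82·389/618 = 51.6149
Stratum 3 (Site C): n₁ = 260, n₀ = 88, n = 348; a·n₀/n = 195·88/348 = 49.3103; c·n₁/n = 34·260/348 = 25.4023
RR_MH = (123.6845 + 125.9871 + 49.3103) / (66.9913 + 51.6149 + 25.4023) = 298.9819 / 144.0085 = 2.07614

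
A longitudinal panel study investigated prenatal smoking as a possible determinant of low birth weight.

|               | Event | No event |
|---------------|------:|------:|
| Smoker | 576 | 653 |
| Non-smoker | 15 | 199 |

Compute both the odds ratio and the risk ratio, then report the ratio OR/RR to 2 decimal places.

Cells: a = 576, b = 653, c = 15, d = 199.
OR = (576·199)/(653·15) = 114624/9795 = 11.70230
Risk in exposed = 576/1229 = 0.46867; risk in unexposed = 15/214 = 0.07009; RR = 6.68641
OR/RR = 11.70230 / 6.68641 = 1.75016
The outcome is not rare, so the OR lies further from 1 than the RR.

1.75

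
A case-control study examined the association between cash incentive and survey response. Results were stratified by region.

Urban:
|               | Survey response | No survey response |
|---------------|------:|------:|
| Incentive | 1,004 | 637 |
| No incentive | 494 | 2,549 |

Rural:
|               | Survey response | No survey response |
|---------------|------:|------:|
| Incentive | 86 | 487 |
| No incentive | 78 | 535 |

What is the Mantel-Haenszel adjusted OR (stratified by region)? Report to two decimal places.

5.90

OR_MH = Σ(aᵢdᵢ/nᵢ) / Σ(bᵢcᵢ/nᵢ), where nᵢ is the stratum total.
Stratum 1 (Urban): n = 4684; a·d/n = 1004·2549/4684 = 546.3698; b·c/n = 637·494/4684 = 67.1815
Stratum 2 (Rural): n = 1186; a·d/n = 86·535/1186 = 38.7943; b·c/n = 487·78/1186 = 32.0287
OR_MH = (546.3698 + 38.7943) / (67.1815 + 32.0287) = 585.1640 / 99.2101 = 5.89823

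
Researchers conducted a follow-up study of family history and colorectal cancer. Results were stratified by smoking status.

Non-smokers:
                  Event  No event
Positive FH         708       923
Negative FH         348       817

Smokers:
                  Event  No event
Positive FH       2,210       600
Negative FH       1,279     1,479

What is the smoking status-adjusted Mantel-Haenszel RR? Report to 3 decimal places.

1.638

RR_MH = Σ(aᵢ·n₀ᵢ/nᵢ) / Σ(cᵢ·n₁ᵢ/nᵢ), with n₁ᵢ = aᵢ+bᵢ (exposed), n₀ᵢ = cᵢ+dᵢ (unexposed), nᵢ = n₁ᵢ+n₀ᵢ.
Stratum 1 (Non-smokers): n₁ = 1631, n₀ = 1165, n = 2796; a·n₀/n = 708·1165/2796 = 295.0000; c·n₁/n = 348·1631/2796 = 203.0000
Stratum 2 (Smokers): n₁ = 2810, n₀ = 2758, n = 5568; a·n₀/n = 2210·2758/5568 = 1094.6803; c·n₁/n = 1279·2810/5568 = 645.4723
RR_MH = (295.0000 + 1094.6803) / (203.0000 + 645.4723) = 1389.6803 / 848.4723 = 1.63786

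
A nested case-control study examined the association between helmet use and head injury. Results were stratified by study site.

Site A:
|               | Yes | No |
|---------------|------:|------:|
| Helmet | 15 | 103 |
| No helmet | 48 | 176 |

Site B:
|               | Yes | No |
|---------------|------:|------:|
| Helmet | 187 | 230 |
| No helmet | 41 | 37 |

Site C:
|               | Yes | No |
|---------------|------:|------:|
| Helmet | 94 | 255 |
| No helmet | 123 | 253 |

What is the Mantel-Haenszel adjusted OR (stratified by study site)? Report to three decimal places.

0.710

OR_MH = Σ(aᵢdᵢ/nᵢ) / Σ(bᵢcᵢ/nᵢ), where nᵢ is the stratum total.
Stratum 1 (Site A): n = 342; a·d/n = 15·176/342 = 7.7193; b·c/n = 103·48/342 = 14.4561
Stratum 2 (Site B): n = 495; a·d/n = 187·37/495 = 13.9778; b·c/n = 230·41/495 = 19.0505
Stratum 3 (Site C): n = 725; a·d/n = 94·253/725 = 32.8028; b·c/n = 255·123/725 = 43.2621
OR_MH = (7.7193 + 13.9778 + 32.8028) / (14.4561 + 19.0505 + 43.2621) = 54.4998 / 76.7687 = 0.70992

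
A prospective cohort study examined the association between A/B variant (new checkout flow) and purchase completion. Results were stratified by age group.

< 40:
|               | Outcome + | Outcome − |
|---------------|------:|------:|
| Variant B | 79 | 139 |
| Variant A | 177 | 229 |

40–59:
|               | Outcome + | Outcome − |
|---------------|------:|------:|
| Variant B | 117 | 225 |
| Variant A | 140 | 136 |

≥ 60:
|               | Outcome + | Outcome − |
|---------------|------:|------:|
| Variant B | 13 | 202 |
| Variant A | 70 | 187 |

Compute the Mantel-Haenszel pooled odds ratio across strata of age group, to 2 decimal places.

0.50

OR_MH = Σ(aᵢdᵢ/nᵢ) / Σ(bᵢcᵢ/nᵢ), where nᵢ is the stratum total.
Stratum 1 (< 40): n = 624; a·d/n = 79·229/624 = 28.9920; b·c/n = 139·177/624 = 39.4279
Stratum 2 (40–59): n = 618; a·d/n = 117·136/618 = 25.7476; b·c/n = 225·140/618 = 50.9709
Stratum 3 (≥ 60): n = 472; a·d/n = 13·187/472 = 5.1504; b·c/n = 202·70/472 = 29.9576
OR_MH = (28.9920 + 25.7476 + 5.1504) / (39.4279 + 50.9709 + 29.9576) = 59.8900 / 120.3564 = 0.49761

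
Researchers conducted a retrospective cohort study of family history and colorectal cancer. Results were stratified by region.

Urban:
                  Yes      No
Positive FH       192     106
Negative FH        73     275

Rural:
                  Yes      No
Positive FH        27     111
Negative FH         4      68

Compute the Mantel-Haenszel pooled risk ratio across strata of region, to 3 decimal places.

RR_MH = Σ(aᵢ·n₀ᵢ/nᵢ) / Σ(cᵢ·n₁ᵢ/nᵢ), with n₁ᵢ = aᵢ+bᵢ (exposed), n₀ᵢ = cᵢ+dᵢ (unexposed), nᵢ = n₁ᵢ+n₀ᵢ.
Stratum 1 (Urban): n₁ = 298, n₀ = 348, n = 646; a·n₀/n = 192·348/646 = 103.4303; c·n₁/n = 73·298/646 = 33.6749
Stratum 2 (Rural): n₁ = 138, n₀ = 72, n = 210; a·n₀/n = 27·72/210 = 9.2571; c·n₁/n = 4·138/210 = 2.6286
RR_MH = (103.4303 + 9.2571) / (33.6749 + 2.6286) = 112.6875 / 36.3035 = 3.10404

3.104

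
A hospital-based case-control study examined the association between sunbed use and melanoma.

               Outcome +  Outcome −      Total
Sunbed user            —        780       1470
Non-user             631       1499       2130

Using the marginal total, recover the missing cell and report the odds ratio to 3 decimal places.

The missing cell is in the exposed row: 1470 − 780 = 690.
So a = 690, b = 780, c = 631, d = 1499.
OR = (a·d)/(b·c) = (690 × 1499) / (780 × 631) = 1034310 / 492180 = 2.10149

2.101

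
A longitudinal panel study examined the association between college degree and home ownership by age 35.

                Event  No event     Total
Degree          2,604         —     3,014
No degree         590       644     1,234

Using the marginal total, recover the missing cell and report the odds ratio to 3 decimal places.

6.933

The missing cell is in the exposed row: 3014 − 2604 = 410.
So a = 2604, b = 410, c = 590, d = 644.
OR = (a·d)/(b·c) = (2604 × 644) / (410 × 590) = 1676976 / 241900 = 6.93252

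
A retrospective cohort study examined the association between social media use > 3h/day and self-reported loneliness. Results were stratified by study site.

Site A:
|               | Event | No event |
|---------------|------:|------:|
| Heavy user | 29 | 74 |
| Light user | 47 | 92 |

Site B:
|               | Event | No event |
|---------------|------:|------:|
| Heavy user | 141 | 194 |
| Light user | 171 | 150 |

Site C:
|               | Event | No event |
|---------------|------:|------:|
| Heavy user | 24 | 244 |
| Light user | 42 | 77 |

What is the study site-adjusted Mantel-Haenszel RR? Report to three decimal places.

0.682

RR_MH = Σ(aᵢ·n₀ᵢ/nᵢ) / Σ(cᵢ·n₁ᵢ/nᵢ), with n₁ᵢ = aᵢ+bᵢ (exposed), n₀ᵢ = cᵢ+dᵢ (unexposed), nᵢ = n₁ᵢ+n₀ᵢ.
Stratum 1 (Site A): n₁ = 103, n₀ = 139, n = 242; a·n₀/n = 29·139/242 = 16.6570; c·n₁/n = 47·103/242 = 20.0041
Stratum 2 (Site B): n₁ = 335, n₀ = 321, n = 656; a·n₀/n = 141·321/656 = 68.9954; c·n₁/n = 171·335/656 = 87.3247
Stratum 3 (Site C): n₁ = 268, n₀ = 119, n = 387; a·n₀/n = 24·119/387 = 7.3798; c·n₁/n = 42·268/387 = 29.0853
RR_MH = (16.6570 + 68.9954 + 7.3798) / (20.0041 + 87.3247 + 29.0853) = 93.0323 / 136.4141 = 0.68198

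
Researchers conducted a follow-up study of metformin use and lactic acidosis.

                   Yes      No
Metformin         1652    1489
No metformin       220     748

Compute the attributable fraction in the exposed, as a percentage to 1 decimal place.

56.8

Cells: a = 1652, b = 1489, c = 220, d = 748.
Risk in exposed = 1652/3141 = 0.52595; risk in unexposed = 220/968 = 0.22727.
RR = 0.52595/0.22727 = 2.31417
AR% = (RR − 1)/RR × 100 = (2.31417 − 1)/2.31417 × 100 = 56.7879%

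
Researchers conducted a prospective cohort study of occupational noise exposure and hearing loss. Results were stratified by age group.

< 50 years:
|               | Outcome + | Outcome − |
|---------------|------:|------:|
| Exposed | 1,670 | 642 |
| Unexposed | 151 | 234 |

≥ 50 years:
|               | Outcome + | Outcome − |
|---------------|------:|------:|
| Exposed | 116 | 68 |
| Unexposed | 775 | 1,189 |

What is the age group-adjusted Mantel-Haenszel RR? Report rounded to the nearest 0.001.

RR_MH = Σ(aᵢ·n₀ᵢ/nᵢ) / Σ(cᵢ·n₁ᵢ/nᵢ), with n₁ᵢ = aᵢ+bᵢ (exposed), n₀ᵢ = cᵢ+dᵢ (unexposed), nᵢ = n₁ᵢ+n₀ᵢ.
Stratum 1 (< 50 years): n₁ = 2312, n₀ = 385, n = 2697; a·n₀/n = 1670·385/2697 = 238.3945; c·n₁/n = 151·2312/2697 = 129.4446
Stratum 2 (≥ 50 years): n₁ = 184, n₀ = 1964, n = 2148; a·n₀/n = 116·1964/2148 = 106.0633; c·n₁/n = 775·184/2148 = 66.3873
RR_MH = (238.3945 + 106.0633) / (129.4446 + 66.3873) = 344.4578 / 195.8319 = 1.75895

1.759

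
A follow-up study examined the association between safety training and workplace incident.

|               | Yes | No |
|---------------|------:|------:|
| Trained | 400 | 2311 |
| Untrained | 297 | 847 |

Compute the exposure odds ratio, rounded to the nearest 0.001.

0.494

Cells: a = 400, b = 2311, c = 297, d = 847.
OR = (a·d)/(b·c) = (400 × 847) / (2311 × 297) = 338800 / 686367 = 0.49361
Exposure is associated with lower odds of workplace incident (OR = 0.49 < 1).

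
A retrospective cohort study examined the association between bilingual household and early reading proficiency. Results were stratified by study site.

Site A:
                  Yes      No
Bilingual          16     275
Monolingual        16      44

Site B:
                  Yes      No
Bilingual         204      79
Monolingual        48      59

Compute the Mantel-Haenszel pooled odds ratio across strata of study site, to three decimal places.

1.477

OR_MH = Σ(aᵢdᵢ/nᵢ) / Σ(bᵢcᵢ/nᵢ), where nᵢ is the stratum total.
Stratum 1 (Site A): n = 351; a·d/n = 16·44/351 = 2.0057; b·c/n = 275·16/351 = 12.5356
Stratum 2 (Site B): n = 390; a·d/n = 204·59/390 = 30.8615; b·c/n = 79·48/390 = 9.7231
OR_MH = (2.0057 + 30.8615) / (12.5356 + 9.7231) = 32.8672 / 22.2587 = 1.47660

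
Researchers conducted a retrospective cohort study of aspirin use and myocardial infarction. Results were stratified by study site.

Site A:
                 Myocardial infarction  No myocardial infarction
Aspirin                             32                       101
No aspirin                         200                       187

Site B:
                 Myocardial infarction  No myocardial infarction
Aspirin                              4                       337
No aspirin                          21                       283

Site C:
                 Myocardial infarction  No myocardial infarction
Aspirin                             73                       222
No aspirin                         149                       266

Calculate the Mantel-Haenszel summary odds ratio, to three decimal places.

OR_MH = Σ(aᵢdᵢ/nᵢ) / Σ(bᵢcᵢ/nᵢ), where nᵢ is the stratum total.
Stratum 1 (Site A): n = 520; a·d/n = 32·187/520 = 11.5077; b·c/n = 101·200/520 = 38.8462
Stratum 2 (Site B): n = 645; a·d/n = 4·283/645 = 1.7550; b·c/n = 337·21/645 = 10.9721
Stratum 3 (Site C): n = 710; a·d/n = 73·266/710 = 27.3493; b·c/n = 222·149/710 = 46.5887
OR_MH = (11.5077 + 1.7550 + 27.3493) / (38.8462 + 10.9721 + 46.5887) = 40.6120 / 96.4070 = 0.42126

0.421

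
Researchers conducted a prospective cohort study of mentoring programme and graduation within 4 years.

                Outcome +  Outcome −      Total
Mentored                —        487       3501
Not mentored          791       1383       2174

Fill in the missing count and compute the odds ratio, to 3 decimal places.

The missing cell is in the exposed row: 3501 − 487 = 3014.
So a = 3014, b = 487, c = 791, d = 1383.
OR = (a·d)/(b·c) = (3014 × 1383) / (487 × 791) = 4168362 / 385217 = 10.82082

10.821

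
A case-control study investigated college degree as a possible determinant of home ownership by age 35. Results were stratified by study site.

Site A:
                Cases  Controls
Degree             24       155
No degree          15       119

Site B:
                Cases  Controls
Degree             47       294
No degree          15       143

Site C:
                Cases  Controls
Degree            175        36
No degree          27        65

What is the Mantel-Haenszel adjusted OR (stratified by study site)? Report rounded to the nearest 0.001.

3.088

OR_MH = Σ(aᵢdᵢ/nᵢ) / Σ(bᵢcᵢ/nᵢ), where nᵢ is the stratum total.
Stratum 1 (Site A): n = 313; a·d/n = 24·119/313 = 9.1246; b·c/n = 155·15/313 = 7.4281
Stratum 2 (Site B): n = 499; a·d/n = 47·143/499 = 13.4689; b·c/n = 294·15/499 = 8.8377
Stratum 3 (Site C): n = 303; a·d/n = 175·65/303 = 37.5413; b·c/n = 36·27/303 = 3.2079
OR_MH = (9.1246 + 13.4689 + 37.5413) / (7.4281 + 8.8377 + 3.2079) = 60.1348 / 19.4737 = 3.08800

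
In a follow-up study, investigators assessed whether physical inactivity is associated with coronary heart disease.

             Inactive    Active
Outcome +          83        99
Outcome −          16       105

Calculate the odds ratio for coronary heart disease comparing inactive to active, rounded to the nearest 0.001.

Reading the table with exposure as columns: a = 83 (Inactive, case), b = 16 (Inactive, non-case), c = 99 (Active, case), d = 105.
OR = (a·d)/(b·c) = (83 × 105) / (16 × 99) = 8715 / 1584 = 5.50189
The odds of coronary heart disease are about 5.50 times as high in the inactive group.

5.502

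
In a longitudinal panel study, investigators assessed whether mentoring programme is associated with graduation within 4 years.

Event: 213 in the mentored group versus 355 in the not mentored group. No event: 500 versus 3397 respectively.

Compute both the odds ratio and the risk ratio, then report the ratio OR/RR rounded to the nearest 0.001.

1.291

From the description: a = 213, b = 500, c = 355, d = 3397.
OR = (213·3397)/(500·355) = 723561/177500 = 4.07640
Risk in exposed = 213/713 = 0.29874; risk in unexposed = 355/3752 = 0.09462; RR = 3.15736
OR/RR = 4.07640 / 3.15736 = 1.29108
The outcome is not rare, so the OR lies further from 1 than the RR.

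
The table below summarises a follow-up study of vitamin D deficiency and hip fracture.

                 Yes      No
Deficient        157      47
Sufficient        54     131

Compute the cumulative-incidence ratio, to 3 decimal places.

Cells: a = 157, b = 47, c = 54, d = 131.
Risk in exposed = 157/204 = 0.76961; risk in unexposed = 54/185 = 0.29189.
RR = 0.76961 / 0.29189 = 2.63662
The risk among the exposed is 2.64 times that among the unexposed.

2.637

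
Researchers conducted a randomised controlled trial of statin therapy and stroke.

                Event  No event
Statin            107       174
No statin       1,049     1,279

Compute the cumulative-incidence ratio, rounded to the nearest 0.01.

0.85

Cells: a = 107, b = 174, c = 1049, d = 1279.
Risk in exposed = 107/281 = 0.38078; risk in unexposed = 1049/2328 = 0.45060.
RR = 0.38078 / 0.45060 = 0.84505
The risk is 15% lower among the exposed than among the unexposed.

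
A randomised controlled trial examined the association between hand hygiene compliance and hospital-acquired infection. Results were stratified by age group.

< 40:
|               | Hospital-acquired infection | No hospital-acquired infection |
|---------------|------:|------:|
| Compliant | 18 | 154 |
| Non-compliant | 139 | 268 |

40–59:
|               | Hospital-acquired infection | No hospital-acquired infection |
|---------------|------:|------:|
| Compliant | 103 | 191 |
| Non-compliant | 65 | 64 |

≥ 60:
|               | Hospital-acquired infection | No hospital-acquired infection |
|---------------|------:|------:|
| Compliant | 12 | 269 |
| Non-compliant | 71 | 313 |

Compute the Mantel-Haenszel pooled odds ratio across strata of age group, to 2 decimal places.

OR_MH = Σ(aᵢdᵢ/nᵢ) / Σ(bᵢcᵢ/nᵢ), where nᵢ is the stratum total.
Stratum 1 (< 40): n = 579; a·d/n = 18·268/579 = 8.3316; b·c/n = 154·139/579 = 36.9706
Stratum 2 (40–59): n = 423; a·d/n = 103·64/423 = 15.5839; b·c/n = 191·65/423 = 29.3499
Stratum 3 (≥ 60): n = 665; a·d/n = 12·313/665 = 5.6481; b·c/n = 269·71/665 = 28.7203
OR_MH = (8.3316 + 15.5839 + 5.6481) / (36.9706 + 29.3499 + 28.7203) = 29.5637 / 95.0408 = 0.31106

0.31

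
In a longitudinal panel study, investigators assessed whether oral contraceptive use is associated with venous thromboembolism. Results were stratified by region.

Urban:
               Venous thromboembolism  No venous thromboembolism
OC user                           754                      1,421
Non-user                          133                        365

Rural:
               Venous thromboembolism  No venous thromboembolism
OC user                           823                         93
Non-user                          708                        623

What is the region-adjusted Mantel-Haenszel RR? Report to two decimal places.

RR_MH = Σ(aᵢ·n₀ᵢ/nᵢ) / Σ(cᵢ·n₁ᵢ/nᵢ), with n₁ᵢ = aᵢ+bᵢ (exposed), n₀ᵢ = cᵢ+dᵢ (unexposed), nᵢ = n₁ᵢ+n₀ᵢ.
Stratum 1 (Urban): n₁ = 2175, n₀ = 498, n = 2673; a·n₀/n = 754·498/2673 = 140.4759; c·n₁/n = 133·2175/2673 = 108.2211
Stratum 2 (Rural): n₁ = 916, n₀ = 1331, n = 2247; a·n₀/n = 823·1331/2247 = 487.5002; c·n₁/n = 708·916/2247 = 288.6195
RR_MH = (140.4759 + 487.5002) / (108.2211 + 288.6195) = 627.9761 / 396.8406 = 1.58244

1.58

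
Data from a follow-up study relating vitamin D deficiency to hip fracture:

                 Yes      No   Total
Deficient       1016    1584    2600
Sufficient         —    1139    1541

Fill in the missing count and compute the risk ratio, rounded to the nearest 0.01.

1.50

The missing cell is in the unexposed row: 1541 − 1139 = 402.
So a = 1016, b = 1584, c = 402, d = 1139.
RR = [a/(a+b)] / [c/(c+d)] = (1016/2600) / (402/1541) = 0.39077/0.26087 = 1.49795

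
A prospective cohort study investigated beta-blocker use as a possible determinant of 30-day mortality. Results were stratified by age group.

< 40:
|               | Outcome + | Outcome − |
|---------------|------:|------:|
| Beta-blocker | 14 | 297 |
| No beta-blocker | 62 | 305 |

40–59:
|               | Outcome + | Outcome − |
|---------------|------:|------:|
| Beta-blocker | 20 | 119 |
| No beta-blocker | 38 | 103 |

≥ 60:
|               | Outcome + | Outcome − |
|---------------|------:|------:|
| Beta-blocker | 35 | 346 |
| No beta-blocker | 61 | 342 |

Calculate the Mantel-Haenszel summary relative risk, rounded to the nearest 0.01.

RR_MH = Σ(aᵢ·n₀ᵢ/nᵢ) / Σ(cᵢ·n₁ᵢ/nᵢ), with n₁ᵢ = aᵢ+bᵢ (exposed), n₀ᵢ = cᵢ+dᵢ (unexposed), nᵢ = n₁ᵢ+n₀ᵢ.
Stratum 1 (< 40): n₁ = 311, n₀ = 367, n = 678; a·n₀/n = 14·367/678 = 7.5782; c·n₁/n = 62·311/678 = 28.4395
Stratum 2 (40–59): n₁ = 139, n₀ = 141, n = 280; a·n₀/n = 20·141/280 = 10.0714; c·n₁/n = 38·139/280 = 18.8643
Stratum 3 (≥ 60): n₁ = 381, n₀ = 403, n = 784; a·n₀/n = 35·403/784 = 17.9911; c·n₁/n = 61·381/784 = 29.6441
RR_MH = (7.5782 + 10.0714 + 17.9911) / (28.4395 + 18.8643 + 29.6441) = 35.6407 / 76.9479 = 0.46318

0.46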